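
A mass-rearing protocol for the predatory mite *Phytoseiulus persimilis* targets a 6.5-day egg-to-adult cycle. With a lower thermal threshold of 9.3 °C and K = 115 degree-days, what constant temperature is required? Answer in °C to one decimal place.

27.0 °C

Required daily accumulation = 115 / 6.5 = 17.692 DD/day.
T = T_base + 17.692 = 9.3 + 17.692 = 26.992 ≈ 27.0 °C.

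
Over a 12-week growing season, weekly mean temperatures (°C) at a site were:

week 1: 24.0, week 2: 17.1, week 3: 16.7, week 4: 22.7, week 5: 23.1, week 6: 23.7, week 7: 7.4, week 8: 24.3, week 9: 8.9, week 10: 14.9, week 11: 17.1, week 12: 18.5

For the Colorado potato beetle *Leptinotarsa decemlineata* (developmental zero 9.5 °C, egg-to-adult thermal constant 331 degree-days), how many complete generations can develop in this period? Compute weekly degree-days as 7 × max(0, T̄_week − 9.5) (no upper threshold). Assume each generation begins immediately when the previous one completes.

Weekly DD (7 × max(0, T̄ − 9.5)): 101.5, 53.2, 50.4, 92.4, 95.2, 99.4, 0.0, 103.6, 0.0, 37.8, 53.2, 63.0.
Season total = 749.7 DD.
Complete generations = ⌊749.7 / 331⌋ = 2.

2 generations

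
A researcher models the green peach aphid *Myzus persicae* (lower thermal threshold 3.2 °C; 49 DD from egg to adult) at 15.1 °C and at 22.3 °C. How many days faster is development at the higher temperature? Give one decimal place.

At 15.1 °C: 49 / (15.1 − 3.2) = 49 / 11.9 = 4.118 d.
At 22.3 °C: 49 / (22.3 − 3.2) = 49 / 19.1 = 2.565 d.
Difference = |4.118 − 2.565| = 1.552 ≈ 1.6 days.

1.6 days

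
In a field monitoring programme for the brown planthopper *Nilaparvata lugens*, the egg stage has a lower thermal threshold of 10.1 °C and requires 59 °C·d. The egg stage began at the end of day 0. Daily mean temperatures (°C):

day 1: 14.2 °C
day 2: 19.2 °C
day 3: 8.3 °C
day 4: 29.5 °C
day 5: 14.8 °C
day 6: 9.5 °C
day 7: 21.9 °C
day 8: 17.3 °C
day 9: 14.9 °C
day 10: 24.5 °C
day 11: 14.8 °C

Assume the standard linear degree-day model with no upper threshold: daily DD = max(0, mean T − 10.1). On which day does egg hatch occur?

day 9

Daily DD above 10.1 °C: 4.1, 9.1, 0.0, 19.4, 4.7, 0.0, 11.8, 7.2, 4.8, 14.4, 4.7.
Cumulative: 4.1, 13.2, 13.2, 32.6, 37.3, 37.3, 49.1, 56.3, 61.1, 75.5, 80.2.
The total first reaches 59 DD on day 9.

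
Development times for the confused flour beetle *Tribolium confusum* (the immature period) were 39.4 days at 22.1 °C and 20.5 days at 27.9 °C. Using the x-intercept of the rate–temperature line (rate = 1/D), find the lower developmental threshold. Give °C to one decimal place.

Linear rate model ⇒ the product D·(T − T_b) is constant across temperatures.
39.4·(22.1 − T_b) = 20.5·(27.9 − T_b)
T_b = (39.4·22.1 − 20.5·27.9) / (39.4 − 20.5) = 298.79 / 18.9 = 15.809 °C ≈ 15.8 °C.

15.8 °C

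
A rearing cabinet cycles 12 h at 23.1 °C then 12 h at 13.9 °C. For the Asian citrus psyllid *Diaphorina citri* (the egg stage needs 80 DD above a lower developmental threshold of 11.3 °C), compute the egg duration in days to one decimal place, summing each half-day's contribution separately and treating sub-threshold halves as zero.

Day half: max(0, 23.1 − 11.3) × 0.5 = 11.8 × 0.5 = 5.90 DD.
Night half: max(0, 13.9 − 11.3) × 0.5 = 2.6 × 0.5 = 1.30 DD.
Per 24 h: 7.20 DD/day.
Duration = 80 / 7.20 = 11.111 ≈ 11.1 days.

11.1 days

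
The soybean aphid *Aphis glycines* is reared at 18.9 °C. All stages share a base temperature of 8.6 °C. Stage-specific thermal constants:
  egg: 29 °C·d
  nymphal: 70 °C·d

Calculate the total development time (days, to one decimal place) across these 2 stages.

Daily accumulation at 18.9 °C = 18.9 − 8.6 = 10.3 DD/day.
Total K = 29 + 70 = 99 DD.
Total duration = 99 / 10.3 = 9.612 ≈ 9.6 days.

9.6 days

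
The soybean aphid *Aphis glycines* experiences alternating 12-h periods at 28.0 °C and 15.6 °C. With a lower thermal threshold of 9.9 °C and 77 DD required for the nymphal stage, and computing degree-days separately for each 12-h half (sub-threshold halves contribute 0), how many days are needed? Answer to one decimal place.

Day half: max(0, 28.0 − 9.9) × 0.5 = 18.1 × 0.5 = 9.05 DD.
Night half: max(0, 15.6 − 9.9) × 0.5 = 5.7 × 0.5 = 2.85 DD.
Per 24 h: 11.90 DD/day.
Duration = 77 / 11.90 = 6.471 ≈ 6.5 days.

6.5 days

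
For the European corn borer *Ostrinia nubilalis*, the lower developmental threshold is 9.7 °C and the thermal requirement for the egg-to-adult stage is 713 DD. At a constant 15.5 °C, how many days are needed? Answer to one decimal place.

Daily accumulation = 15.5 − 9.7 = 5.8 DD/day.
Duration = 713 / 5.8 = 122.931 ≈ 122.9 days.

122.9 days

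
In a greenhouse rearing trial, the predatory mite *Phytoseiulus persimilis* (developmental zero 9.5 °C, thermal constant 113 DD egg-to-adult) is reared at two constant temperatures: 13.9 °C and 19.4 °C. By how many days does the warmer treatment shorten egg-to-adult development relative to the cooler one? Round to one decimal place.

At 13.9 °C: 113 / (13.9 − 9.5) = 113 / 4.4 = 25.682 d.
At 19.4 °C: 113 / (19.4 − 9.5) = 113 / 9.9 = 11.414 d.
Difference = |25.682 − 11.414| = 14.268 ≈ 14.3 days.

14.3 days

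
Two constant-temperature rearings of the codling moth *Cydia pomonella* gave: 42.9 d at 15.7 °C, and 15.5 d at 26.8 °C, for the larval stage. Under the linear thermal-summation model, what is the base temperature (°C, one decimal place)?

9.4 °C

Under the model K = D·(T − T_b), so D₁·(T₁ − T_b) = D₂·(T₂ − T_b).
42.9·(15.7 − T_b) = 15.5·(26.8 − T_b)
T_b = (42.9·15.7 − 15.5·26.8) / (42.9 − 15.5) = 258.13 / 27.4 = 9.421 °C ≈ 9.4 °C.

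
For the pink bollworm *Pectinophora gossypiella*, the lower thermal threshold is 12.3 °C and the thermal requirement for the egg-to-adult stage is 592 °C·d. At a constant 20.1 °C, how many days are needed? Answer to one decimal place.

75.9 days

Daily accumulation = 20.1 − 12.3 = 7.8 DD/day.
Duration = 592 / 7.8 = 75.897 ≈ 75.9 days.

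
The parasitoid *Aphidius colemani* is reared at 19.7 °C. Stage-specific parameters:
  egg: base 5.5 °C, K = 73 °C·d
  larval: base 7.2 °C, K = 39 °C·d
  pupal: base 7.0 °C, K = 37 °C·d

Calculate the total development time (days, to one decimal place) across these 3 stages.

11.2 days

egg: 73 / (19.7 − 5.5) = 73 / 14.2 = 5.141 d.
larval: 39 / (19.7 − 7.2) = 39 / 12.5 = 3.120 d.
pupal: 37 / (19.7 − 7.0) = 37 / 12.7 = 2.913 d.
Sum = 11.174 ≈ 11.2 days.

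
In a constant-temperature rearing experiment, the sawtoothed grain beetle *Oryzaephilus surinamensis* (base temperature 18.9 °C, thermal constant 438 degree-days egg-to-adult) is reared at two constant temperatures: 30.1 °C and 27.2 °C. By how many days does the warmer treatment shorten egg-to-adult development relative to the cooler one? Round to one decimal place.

13.7 days

At 30.1 °C: 438 / (30.1 − 18.9) = 438 / 11.2 = 39.107 d.
At 27.2 °C: 438 / (27.2 − 18.9) = 438 / 8.3 = 52.771 d.
Difference = |39.107 − 52.771| = 13.664 ≈ 13.7 days.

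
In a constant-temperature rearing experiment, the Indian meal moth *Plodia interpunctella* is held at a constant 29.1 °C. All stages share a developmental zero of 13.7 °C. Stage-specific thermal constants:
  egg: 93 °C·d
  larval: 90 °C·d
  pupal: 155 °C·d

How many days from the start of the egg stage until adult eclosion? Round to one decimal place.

Daily accumulation at 29.1 °C = 29.1 − 13.7 = 15.4 DD/day.
Total K = 93 + 90 + 155 = 338 DD.
Total duration = 338 / 15.4 = 21.948 ≈ 21.9 days.

21.9 days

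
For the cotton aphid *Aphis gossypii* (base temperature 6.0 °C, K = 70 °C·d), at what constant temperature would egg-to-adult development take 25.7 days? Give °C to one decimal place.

8.7 °C

Required daily accumulation = 70 / 25.7 = 2.724 DD/day.
T = T_base + 2.724 = 6.0 + 2.724 = 8.724 ≈ 8.7 °C.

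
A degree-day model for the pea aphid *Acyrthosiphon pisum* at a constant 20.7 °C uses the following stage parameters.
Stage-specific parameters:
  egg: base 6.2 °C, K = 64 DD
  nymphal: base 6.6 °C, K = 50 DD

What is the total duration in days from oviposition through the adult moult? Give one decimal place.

8.0 days

egg: 64 / (20.7 − 6.2) = 64 / 14.5 = 4.414 d.
nymphal: 50 / (20.7 − 6.6) = 50 / 14.1 = 3.546 d.
Sum = 7.960 ≈ 8.0 days.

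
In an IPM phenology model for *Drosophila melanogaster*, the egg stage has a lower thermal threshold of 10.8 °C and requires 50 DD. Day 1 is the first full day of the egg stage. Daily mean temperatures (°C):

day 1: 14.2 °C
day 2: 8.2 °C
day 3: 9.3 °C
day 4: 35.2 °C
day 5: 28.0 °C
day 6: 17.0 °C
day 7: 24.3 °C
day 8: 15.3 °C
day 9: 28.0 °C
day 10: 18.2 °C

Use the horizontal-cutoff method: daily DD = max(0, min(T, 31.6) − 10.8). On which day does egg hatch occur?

day 7

Daily DD above 10.8 °C (capped at 20.8): 3.4, 0.0, 0.0, 20.8, 17.2, 6.2, 13.5, 4.5, 17.2, 7.4.
Cumulative: 3.4, 3.4, 3.4, 24.2, 41.4, 47.6, 61.1, 65.6, 82.8, 90.2.
The total first reaches 50 DD on day 7.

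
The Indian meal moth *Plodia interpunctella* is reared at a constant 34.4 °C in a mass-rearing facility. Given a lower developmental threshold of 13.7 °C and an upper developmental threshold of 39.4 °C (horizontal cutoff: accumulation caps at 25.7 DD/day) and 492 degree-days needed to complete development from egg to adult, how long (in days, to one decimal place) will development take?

Daily accumulation = 34.4 − 13.7 = 20.7 DD/day.
Duration = 492 / 20.7 = 23.768 ≈ 23.8 days.

23.8 days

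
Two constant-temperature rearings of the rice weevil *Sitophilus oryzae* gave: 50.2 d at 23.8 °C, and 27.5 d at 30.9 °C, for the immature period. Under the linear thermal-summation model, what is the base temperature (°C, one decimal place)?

15.2 °C

Under the model K = D·(T − T_b), so D₁·(T₁ − T_b) = D₂·(T₂ − T_b).
50.2·(23.8 − T_b) = 27.5·(30.9 − T_b)
T_b = (50.2·23.8 − 27.5·30.9) / (50.2 − 27.5) = 345.01 / 22.7 = 15.199 °C ≈ 15.2 °C.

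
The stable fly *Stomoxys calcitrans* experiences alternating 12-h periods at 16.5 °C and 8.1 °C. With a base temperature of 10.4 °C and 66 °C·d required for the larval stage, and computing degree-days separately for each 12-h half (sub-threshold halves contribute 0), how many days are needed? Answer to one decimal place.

Day half: max(0, 16.5 − 10.4) × 0.5 = 6.1 × 0.5 = 3.05 DD.
Night half: max(0, 8.1 − 10.4) × 0.5 = 0.0 × 0.5 = 0.00 DD.
Per 24 h: 3.05 DD/day.
Duration = 66 / 3.05 = 21.639 ≈ 21.6 days.

21.6 days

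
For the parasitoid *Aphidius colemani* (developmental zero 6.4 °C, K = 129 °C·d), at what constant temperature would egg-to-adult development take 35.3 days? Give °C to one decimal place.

Required daily accumulation = 129 / 35.3 = 3.654 DD/day.
T = T_base + 3.654 = 6.4 + 3.654 = 10.054 ≈ 10.1 °C.

10.1 °C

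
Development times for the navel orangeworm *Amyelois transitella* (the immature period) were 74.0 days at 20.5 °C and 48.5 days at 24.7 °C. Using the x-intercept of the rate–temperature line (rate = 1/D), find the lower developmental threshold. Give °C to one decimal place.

Equal thermal constants: D₁(T₁ − T_b) = D₂(T₂ − T_b).
74.0·(20.5 − T_b) = 48.5·(24.7 − T_b)
T_b = (74.0·20.5 − 48.5·24.7) / (74.0 − 48.5) = 319.05 / 25.5 = 12.512 °C ≈ 12.5 °C.

12.5 °C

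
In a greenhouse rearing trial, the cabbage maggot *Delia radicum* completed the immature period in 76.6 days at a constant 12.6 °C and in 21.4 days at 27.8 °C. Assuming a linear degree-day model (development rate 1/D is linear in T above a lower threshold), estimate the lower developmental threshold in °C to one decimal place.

6.7 °C

Equal thermal constants: D₁(T₁ − T_b) = D₂(T₂ − T_b).
76.6·(12.6 − T_b) = 21.4·(27.8 − T_b)
T_b = (76.6·12.6 − 21.4·27.8) / (76.6 − 21.4) = 370.24 / 55.2 = 6.707 °C ≈ 6.7 °C.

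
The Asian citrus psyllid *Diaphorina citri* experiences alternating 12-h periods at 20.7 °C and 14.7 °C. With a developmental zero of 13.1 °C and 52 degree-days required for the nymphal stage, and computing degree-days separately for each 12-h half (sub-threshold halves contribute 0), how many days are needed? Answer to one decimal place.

Day half: max(0, 20.7 − 13.1) × 0.5 = 7.6 × 0.5 = 3.80 DD.
Night half: max(0, 14.7 − 13.1) × 0.5 = 1.6 × 0.5 = 0.80 DD.
Per 24 h: 4.60 DD/day.
Duration = 52 / 4.60 = 11.304 ≈ 11.3 days.

11.3 days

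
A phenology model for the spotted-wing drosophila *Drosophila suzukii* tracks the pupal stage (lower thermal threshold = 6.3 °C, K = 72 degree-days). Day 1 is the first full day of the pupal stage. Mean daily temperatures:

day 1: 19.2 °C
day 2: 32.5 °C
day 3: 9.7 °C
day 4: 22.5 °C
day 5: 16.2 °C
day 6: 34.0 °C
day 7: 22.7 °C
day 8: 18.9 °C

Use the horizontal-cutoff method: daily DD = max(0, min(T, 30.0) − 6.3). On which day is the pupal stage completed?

Daily DD above 6.3 °C (capped at 23.7): 12.9, 23.7, 3.4, 16.2, 9.9, 23.7, 16.4, 12.6.
Cumulative: 12.9, 36.6, 40.0, 56.2, 66.1, 89.8, 106.2, 118.8.
The total first reaches 72 DD on day 6.

day 6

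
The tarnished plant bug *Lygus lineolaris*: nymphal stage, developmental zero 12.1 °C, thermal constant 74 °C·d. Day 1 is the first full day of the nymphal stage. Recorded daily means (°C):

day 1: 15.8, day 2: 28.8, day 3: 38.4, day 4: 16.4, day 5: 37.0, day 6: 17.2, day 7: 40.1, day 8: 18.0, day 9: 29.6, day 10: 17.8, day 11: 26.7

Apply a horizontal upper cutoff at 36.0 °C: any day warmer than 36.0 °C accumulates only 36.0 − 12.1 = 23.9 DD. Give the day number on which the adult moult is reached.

Daily DD above 12.1 °C (capped at 23.9): 3.7, 16.7, 23.9, 4.3, 23.9, 5.1, 23.9, 5.9, 17.5, 5.7, 14.6.
Cumulative: 3.7, 20.4, 44.3, 48.6, 72.5, 77.6, 101.5, 107.4, 124.9, 130.6, 145.2.
The total first reaches 74 DD on day 6.

day 6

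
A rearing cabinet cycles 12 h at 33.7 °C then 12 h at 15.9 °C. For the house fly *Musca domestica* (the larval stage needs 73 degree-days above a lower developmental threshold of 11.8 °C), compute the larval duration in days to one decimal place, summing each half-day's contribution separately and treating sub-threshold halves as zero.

Day half: max(0, 33.7 − 11.8) × 0.5 = 21.9 × 0.5 = 10.95 DD.
Night half: max(0, 15.9 − 11.8) × 0.5 = 4.1 × 0.5 = 2.05 DD.
Per 24 h: 13.00 DD/day.
Duration = 73 / 13.00 = 5.615 ≈ 5.6 days.

5.6 days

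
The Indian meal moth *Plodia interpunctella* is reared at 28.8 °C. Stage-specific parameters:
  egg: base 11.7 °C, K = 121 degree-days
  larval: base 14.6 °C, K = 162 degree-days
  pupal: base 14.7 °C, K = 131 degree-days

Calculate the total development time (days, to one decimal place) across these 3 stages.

27.8 days

egg: 121 / (28.8 − 11.7) = 121 / 17.1 = 7.076 d.
larval: 162 / (28.8 − 14.6) = 162 / 14.2 = 11.408 d.
pupal: 131 / (28.8 − 14.7) = 131 / 14.1 = 9.291 d.
Sum = 27.775 ≈ 27.8 days.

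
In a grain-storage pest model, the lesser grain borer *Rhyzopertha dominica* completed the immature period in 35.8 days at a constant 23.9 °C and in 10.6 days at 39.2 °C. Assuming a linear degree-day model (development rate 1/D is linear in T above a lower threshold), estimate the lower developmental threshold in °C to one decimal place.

Under the model K = D·(T − T_b), so D₁·(T₁ − T_b) = D₂·(T₂ − T_b).
35.8·(23.9 − T_b) = 10.6·(39.2 − T_b)
T_b = (35.8·23.9 − 10.6·39.2) / (35.8 − 10.6) = 440.10 / 25.2 = 17.464 °C ≈ 17.5 °C.

17.5 °C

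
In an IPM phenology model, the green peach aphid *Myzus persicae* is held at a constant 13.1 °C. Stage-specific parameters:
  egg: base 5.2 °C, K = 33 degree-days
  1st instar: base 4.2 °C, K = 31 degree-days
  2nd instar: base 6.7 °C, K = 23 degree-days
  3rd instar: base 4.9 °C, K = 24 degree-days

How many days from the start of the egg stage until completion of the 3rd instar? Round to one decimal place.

egg: 33 / (13.1 − 5.2) = 33 / 7.9 = 4.177 d.
1st instar: 31 / (13.1 − 4.2) = 31 / 8.9 = 3.483 d.
2nd instar: 23 / (13.1 − 6.7) = 23 / 6.4 = 3.594 d.
3rd instar: 24 / (13.1 − 4.9) = 24 / 8.2 = 2.927 d.
Sum = 14.181 ≈ 14.2 days.

14.2 days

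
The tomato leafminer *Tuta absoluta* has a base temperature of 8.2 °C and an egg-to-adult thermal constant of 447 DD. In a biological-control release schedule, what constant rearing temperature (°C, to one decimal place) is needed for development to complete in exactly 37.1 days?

Required daily accumulation = 447 / 37.1 = 12.049 DD/day.
T = T_base + 12.049 = 8.2 + 12.049 = 20.249 ≈ 20.2 °C.

20.2 °C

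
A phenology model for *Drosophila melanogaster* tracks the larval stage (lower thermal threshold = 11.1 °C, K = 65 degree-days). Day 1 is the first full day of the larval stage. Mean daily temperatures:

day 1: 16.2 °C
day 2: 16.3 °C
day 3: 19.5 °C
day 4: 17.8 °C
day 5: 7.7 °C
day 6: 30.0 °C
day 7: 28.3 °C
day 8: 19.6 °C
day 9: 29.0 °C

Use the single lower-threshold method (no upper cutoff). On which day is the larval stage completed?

Daily DD above 11.1 °C: 5.1, 5.2, 8.4, 6.7, 0.0, 18.9, 17.2, 8.5, 17.9.
Cumulative: 5.1, 10.3, 18.7, 25.4, 25.4, 44.3, 61.5, 70.0, 87.9.
The total first reaches 65 DD on day 8.

day 8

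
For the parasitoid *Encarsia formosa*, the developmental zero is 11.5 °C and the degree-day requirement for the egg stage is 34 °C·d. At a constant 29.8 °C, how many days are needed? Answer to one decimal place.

Daily accumulation = 29.8 − 11.5 = 18.3 DD/day.
Duration = 34 / 18.3 = 1.858 ≈ 1.9 days.

1.9 days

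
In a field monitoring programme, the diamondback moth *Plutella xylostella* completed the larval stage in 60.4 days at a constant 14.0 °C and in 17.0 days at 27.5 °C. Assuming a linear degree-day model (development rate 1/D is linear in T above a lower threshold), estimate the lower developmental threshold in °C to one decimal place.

Equal thermal constants: D₁(T₁ − T_b) = D₂(T₂ − T_b).
60.4·(14.0 − T_b) = 17.0·(27.5 − T_b)
T_b = (60.4·14.0 − 17.0·27.5) / (60.4 − 17.0) = 378.10 / 43.4 = 8.712 °C ≈ 8.7 °C.

8.7 °C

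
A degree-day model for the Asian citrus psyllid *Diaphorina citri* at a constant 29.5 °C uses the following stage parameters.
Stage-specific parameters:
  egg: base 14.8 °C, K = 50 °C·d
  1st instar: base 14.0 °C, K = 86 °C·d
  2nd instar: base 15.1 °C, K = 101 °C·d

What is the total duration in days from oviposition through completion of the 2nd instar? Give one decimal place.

16.0 days

egg: 50 / (29.5 − 14.8) = 50 / 14.7 = 3.401 d.
1st instar: 86 / (29.5 − 14.0) = 86 / 15.5 = 5.548 d.
2nd instar: 101 / (29.5 − 15.1) = 101 / 14.4 = 7.014 d.
Sum = 15.964 ≈ 16.0 days.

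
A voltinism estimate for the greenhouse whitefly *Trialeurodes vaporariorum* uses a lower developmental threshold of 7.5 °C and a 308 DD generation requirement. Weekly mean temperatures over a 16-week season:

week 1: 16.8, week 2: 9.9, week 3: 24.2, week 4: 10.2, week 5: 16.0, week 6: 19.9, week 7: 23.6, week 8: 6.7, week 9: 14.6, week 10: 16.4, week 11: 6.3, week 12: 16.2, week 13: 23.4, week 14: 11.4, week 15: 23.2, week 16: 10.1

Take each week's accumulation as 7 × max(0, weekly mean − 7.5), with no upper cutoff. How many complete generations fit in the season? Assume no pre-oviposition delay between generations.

Weekly DD (7 × max(0, T̄ − 7.5)): 65.1, 16.8, 116.9, 18.9, 59.5, 86.8, 112.7, 0.0, 49.7, 62.3, 0.0, 60.9, 111.3, 27.3, 109.9, 18.2.
Season total = 916.3 DD.
Complete generations = ⌊916.3 / 308⌋ = 2.

2 generations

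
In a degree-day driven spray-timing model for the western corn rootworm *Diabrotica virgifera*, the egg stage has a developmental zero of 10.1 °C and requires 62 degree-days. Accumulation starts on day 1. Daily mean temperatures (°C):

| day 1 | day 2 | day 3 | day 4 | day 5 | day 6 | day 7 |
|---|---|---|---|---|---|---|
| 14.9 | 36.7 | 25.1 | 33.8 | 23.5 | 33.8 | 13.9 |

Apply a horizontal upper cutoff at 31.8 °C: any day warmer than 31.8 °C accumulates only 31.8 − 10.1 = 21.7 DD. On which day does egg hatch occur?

Daily DD above 10.1 °C (capped at 21.7): 4.8, 21.7, 15.0, 21.7, 13.4, 21.7, 3.8.
Cumulative: 4.8, 26.5, 41.5, 63.2, 76.6, 98.3, 102.1.
The total first reaches 62 DD on day 4.

day 4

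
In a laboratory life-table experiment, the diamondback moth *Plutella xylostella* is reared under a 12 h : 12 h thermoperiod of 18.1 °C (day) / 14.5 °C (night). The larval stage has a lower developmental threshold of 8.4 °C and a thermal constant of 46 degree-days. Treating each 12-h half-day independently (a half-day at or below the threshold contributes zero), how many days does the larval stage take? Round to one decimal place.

Day half: max(0, 18.1 − 8.4) × 0.5 = 9.7 × 0.5 = 4.85 DD.
Night half: max(0, 14.5 − 8.4) × 0.5 = 6.1 × 0.5 = 3.05 DD.
Per 24 h: 7.90 DD/day.
Duration = 46 / 7.90 = 5.823 ≈ 5.8 days.

5.8 days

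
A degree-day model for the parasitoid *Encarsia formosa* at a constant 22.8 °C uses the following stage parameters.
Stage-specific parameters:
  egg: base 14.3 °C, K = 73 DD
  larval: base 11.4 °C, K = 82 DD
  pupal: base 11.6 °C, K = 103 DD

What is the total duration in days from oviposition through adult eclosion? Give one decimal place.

egg: 73 / (22.8 − 14.3) = 73 / 8.5 = 8.588 d.
larval: 82 / (22.8 − 11.4) = 82 / 11.4 = 7.193 d.
pupal: 103 / (22.8 − 11.6) = 103 / 11.2 = 9.196 d.
Sum = 24.978 ≈ 25.0 days.

25.0 days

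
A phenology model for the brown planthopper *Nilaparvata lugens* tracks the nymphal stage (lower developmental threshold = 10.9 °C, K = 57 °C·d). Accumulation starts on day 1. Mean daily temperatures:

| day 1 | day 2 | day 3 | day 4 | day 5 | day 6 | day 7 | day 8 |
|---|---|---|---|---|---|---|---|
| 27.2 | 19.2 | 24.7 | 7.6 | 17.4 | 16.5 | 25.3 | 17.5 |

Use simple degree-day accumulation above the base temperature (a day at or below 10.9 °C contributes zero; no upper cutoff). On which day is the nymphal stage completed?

day 7

Daily DD above 10.9 °C: 16.3, 8.3, 13.8, 0.0, 6.5, 5.6, 14.4, 6.6.
Cumulative: 16.3, 24.6, 38.4, 38.4, 44.9, 50.5, 64.9, 71.5.
The total first reaches 57 DD on day 7.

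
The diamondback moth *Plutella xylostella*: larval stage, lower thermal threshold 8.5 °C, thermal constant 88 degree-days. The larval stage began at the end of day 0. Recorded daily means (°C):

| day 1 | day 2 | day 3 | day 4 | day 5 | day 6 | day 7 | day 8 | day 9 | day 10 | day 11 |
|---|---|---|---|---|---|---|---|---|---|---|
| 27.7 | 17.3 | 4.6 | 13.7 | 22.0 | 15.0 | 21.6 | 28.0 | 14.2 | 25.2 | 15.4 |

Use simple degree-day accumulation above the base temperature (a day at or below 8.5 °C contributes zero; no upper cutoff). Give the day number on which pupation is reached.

Daily DD above 8.5 °C: 19.2, 8.8, 0.0, 5.2, 13.5, 6.5, 13.1, 19.5, 5.7, 16.7, 6.9.
Cumulative: 19.2, 28.0, 28.0, 33.2, 46.7, 53.2, 66.3, 85.8, 91.5, 108.2, 115.1.
The total first reaches 88 DD on day 9.

day 9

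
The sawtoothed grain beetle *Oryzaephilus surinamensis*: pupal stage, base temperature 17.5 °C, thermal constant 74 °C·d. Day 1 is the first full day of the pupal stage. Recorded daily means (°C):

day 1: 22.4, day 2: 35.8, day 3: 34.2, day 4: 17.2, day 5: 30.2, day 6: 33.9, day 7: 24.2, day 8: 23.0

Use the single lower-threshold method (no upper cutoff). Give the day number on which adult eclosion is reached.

Daily DD above 17.5 °C: 4.9, 18.3, 16.7, 0.0, 12.7, 16.4, 6.7, 5.5.
Cumulative: 4.9, 23.2, 39.9, 39.9, 52.6, 69.0, 75.7, 81.2.
The total first reaches 74 DD on day 7.

day 7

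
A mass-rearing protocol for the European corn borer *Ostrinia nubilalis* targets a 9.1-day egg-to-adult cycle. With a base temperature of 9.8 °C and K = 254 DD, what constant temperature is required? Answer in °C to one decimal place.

37.7 °C

Required daily accumulation = 254 / 9.1 = 27.912 DD/day.
T = T_base + 27.912 = 9.8 + 27.912 = 37.712 ≈ 37.7 °C.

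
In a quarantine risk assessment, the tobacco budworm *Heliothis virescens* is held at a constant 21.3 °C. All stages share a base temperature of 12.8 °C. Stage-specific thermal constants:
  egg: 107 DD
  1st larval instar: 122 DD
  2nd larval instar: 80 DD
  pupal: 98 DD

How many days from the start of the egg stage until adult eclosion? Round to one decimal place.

47.9 days

Daily accumulation at 21.3 °C = 21.3 − 12.8 = 8.5 DD/day.
Total K = 107 + 122 + 80 + 98 = 407 DD.
Total duration = 407 / 8.5 = 47.882 ≈ 47.9 days.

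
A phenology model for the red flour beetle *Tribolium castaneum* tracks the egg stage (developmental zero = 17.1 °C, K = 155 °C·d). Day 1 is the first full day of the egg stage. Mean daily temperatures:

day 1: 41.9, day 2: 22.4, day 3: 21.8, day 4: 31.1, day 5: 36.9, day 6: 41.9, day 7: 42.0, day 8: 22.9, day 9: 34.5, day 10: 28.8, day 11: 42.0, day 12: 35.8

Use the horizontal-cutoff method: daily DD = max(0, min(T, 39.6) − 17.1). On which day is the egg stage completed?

Daily DD above 17.1 °C (capped at 22.5): 22.5, 5.3, 4.7, 14.0, 19.8, 22.5, 22.5, 5.8, 17.4, 11.7, 22.5, 18.7.
Cumulative: 22.5, 27.8, 32.5, 46.5, 66.3, 88.8, 111.3, 117.1, 134.5, 146.2, 168.7, 187.4.
The total first reaches 155 DD on day 11.

day 11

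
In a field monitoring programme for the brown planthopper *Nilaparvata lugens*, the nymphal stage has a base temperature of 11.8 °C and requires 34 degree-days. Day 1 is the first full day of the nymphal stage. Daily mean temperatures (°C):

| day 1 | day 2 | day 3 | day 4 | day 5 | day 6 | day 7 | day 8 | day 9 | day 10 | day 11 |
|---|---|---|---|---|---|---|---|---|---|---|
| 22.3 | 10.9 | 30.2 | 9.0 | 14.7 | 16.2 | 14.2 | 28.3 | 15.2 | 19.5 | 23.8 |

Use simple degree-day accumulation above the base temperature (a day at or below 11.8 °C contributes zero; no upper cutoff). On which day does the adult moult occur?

day 6

Daily DD above 11.8 °C: 10.5, 0.0, 18.4, 0.0, 2.9, 4.4, 2.4, 16.5, 3.4, 7.7, 12.0.
Cumulative: 10.5, 10.5, 28.9, 28.9, 31.8, 36.2, 38.6, 55.1, 58.5, 66.2, 78.2.
The total first reaches 34 DD on day 6.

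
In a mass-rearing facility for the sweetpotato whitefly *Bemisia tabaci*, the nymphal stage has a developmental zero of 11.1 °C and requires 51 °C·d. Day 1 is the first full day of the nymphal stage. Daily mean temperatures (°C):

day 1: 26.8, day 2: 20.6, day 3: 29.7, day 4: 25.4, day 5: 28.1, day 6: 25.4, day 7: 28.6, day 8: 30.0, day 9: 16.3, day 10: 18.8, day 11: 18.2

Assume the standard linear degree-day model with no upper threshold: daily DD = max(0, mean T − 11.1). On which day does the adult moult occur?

day 4

Daily DD above 11.1 °C: 15.7, 9.5, 18.6, 14.3, 17.0, 14.3, 17.5, 18.9, 5.2, 7.7, 7.1.
Cumulative: 15.7, 25.2, 43.8, 58.1, 75.1, 89.4, 106.9, 125.8, 131.0, 138.7, 145.8.
The total first reaches 51 DD on day 4.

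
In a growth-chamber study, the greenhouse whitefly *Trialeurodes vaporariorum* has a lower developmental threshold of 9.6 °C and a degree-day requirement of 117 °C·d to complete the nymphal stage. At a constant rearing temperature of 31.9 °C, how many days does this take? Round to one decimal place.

Daily accumulation = 31.9 − 9.6 = 22.3 DD/day.
Duration = 117 / 22.3 = 5.247 ≈ 5.2 days.

5.2 days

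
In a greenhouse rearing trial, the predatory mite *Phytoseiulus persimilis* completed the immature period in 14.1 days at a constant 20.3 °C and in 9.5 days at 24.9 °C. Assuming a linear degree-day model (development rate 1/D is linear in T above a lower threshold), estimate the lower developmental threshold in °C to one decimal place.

Under the model K = D·(T − T_b), so D₁·(T₁ − T_b) = D₂·(T₂ − T_b).
14.1·(20.3 − T_b) = 9.5·(24.9 − T_b)
T_b = (14.1·20.3 − 9.5·24.9) / (14.1 − 9.5) = 49.68 / 4.6 = 10.800 °C ≈ 10.8 °C.

10.8 °C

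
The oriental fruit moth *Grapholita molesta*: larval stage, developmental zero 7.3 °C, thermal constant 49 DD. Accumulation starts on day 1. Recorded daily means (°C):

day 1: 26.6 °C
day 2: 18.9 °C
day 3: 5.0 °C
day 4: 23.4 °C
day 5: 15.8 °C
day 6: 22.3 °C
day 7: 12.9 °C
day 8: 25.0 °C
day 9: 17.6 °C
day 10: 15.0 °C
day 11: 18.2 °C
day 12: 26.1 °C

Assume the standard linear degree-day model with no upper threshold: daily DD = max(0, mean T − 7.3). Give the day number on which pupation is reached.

Daily DD above 7.3 °C: 19.3, 11.6, 0.0, 16.1, 8.5, 15.0, 5.6, 17.7, 10.3, 7.7, 10.9, 18.8.
Cumulative: 19.3, 30.9, 30.9, 47.0, 55.5, 70.5, 76.1, 93.8, 104.1, 111.8, 122.7, 141.5.
The total first reaches 49 DD on day 5.

day 5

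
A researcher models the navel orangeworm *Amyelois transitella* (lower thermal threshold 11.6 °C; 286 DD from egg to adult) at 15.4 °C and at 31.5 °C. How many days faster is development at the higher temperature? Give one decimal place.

60.9 days

At 15.4 °C: 286 / (15.4 − 11.6) = 286 / 3.8 = 75.263 d.
At 31.5 °C: 286 / (31.5 − 11.6) = 286 / 19.9 = 14.372 d.
Difference = |75.263 − 14.372| = 60.891 ≈ 60.9 days.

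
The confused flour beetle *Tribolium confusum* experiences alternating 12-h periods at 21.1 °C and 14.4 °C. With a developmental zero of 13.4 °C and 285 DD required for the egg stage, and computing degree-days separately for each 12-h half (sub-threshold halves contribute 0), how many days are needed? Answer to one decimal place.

65.5 days

Day half: max(0, 21.1 − 13.4) × 0.5 = 7.7 × 0.5 = 3.85 DD.
Night half: max(0, 14.4 − 13.4) × 0.5 = 1.0 × 0.5 = 0.50 DD.
Per 24 h: 4.35 DD/day.
Duration = 285 / 4.35 = 65.517 ≈ 65.5 days.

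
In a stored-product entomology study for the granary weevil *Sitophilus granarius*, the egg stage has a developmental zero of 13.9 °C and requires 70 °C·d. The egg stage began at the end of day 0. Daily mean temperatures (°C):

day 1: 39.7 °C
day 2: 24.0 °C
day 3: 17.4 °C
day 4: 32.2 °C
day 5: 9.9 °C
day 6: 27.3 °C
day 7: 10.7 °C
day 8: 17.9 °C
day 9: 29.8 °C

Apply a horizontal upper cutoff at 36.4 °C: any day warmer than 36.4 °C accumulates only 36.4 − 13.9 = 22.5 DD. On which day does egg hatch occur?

day 8

Daily DD above 13.9 °C (capped at 22.5): 22.5, 10.1, 3.5, 18.3, 0.0, 13.4, 0.0, 4.0, 15.9.
Cumulative: 22.5, 32.6, 36.1, 54.4, 54.4, 67.8, 67.8, 71.8, 87.7.
The total first reaches 70 DD on day 8.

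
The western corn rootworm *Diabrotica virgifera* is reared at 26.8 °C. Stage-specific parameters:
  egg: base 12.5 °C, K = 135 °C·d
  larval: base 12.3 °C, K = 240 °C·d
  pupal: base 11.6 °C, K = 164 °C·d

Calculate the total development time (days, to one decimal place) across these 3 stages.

36.8 days

egg: 135 / (26.8 − 12.5) = 135 / 14.3 = 9.441 d.
larval: 240 / (26.8 − 12.3) = 240 / 14.5 = 16.552 d.
pupal: 164 / (26.8 − 11.6) = 164 / 15.2 = 10.789 d.
Sum = 36.782 ≈ 36.8 days.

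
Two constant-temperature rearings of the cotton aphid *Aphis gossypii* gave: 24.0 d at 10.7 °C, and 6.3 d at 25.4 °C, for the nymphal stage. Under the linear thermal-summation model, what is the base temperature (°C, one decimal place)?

Under the model K = D·(T − T_b), so D₁·(T₁ − T_b) = D₂·(T₂ − T_b).
24.0·(10.7 − T_b) = 6.3·(25.4 − T_b)
T_b = (24.0·10.7 − 6.3·25.4) / (24.0 − 6.3) = 96.78 / 17.7 = 5.468 °C ≈ 5.5 °C.

5.5 °C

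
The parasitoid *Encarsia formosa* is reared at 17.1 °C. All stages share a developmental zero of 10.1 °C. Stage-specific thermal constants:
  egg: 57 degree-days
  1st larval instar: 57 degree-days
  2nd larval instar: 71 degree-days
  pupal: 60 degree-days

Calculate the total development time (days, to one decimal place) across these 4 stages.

35.0 days

Daily accumulation at 17.1 °C = 17.1 − 10.1 = 7.0 DD/day.
Total K = 57 + 57 + 71 + 60 = 245 DD.
Total duration = 245 / 7.0 = 35.000 ≈ 35.0 days.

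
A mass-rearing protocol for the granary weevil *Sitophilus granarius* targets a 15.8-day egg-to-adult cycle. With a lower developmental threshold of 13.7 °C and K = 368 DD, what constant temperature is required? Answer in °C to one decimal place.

37.0 °C

Required daily accumulation = 368 / 15.8 = 23.291 DD/day.
T = T_base + 23.291 = 13.7 + 23.291 = 36.991 ≈ 37.0 °C.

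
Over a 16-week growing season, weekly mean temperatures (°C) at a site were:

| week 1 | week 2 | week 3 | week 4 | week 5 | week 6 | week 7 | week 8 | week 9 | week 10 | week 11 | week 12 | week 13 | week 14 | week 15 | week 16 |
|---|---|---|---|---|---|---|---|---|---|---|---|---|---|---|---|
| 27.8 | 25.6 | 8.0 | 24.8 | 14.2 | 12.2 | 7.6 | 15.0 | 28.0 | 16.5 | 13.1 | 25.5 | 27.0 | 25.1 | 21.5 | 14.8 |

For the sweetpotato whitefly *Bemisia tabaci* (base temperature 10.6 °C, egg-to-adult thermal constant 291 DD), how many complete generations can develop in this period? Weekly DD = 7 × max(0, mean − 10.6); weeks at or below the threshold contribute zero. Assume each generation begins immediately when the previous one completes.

Weekly DD (7 × max(0, T̄ − 10.6)): 120.4, 105.0, 0.0, 99.4, 25.2, 11.2, 0.0, 30.8, 121.8, 41.3, 17.5, 104.3, 114.8, 101.5, 76.3, 29.4.
Season total = 998.9 DD.
Complete generations = ⌊998.9 / 291⌋ = 3.

3 generations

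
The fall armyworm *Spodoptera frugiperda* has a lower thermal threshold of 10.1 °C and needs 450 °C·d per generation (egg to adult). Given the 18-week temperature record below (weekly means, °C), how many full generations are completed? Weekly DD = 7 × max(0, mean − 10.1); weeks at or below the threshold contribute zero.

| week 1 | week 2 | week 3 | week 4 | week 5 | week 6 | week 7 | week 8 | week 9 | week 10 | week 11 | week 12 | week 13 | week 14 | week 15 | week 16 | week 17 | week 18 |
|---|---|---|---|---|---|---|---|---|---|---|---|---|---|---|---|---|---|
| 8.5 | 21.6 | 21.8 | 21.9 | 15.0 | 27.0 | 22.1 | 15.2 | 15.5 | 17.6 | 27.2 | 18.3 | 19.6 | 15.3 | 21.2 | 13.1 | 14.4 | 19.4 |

Weekly DD (7 × max(0, T̄ − 10.1)): 0.0, 80.5, 81.9, 82.6, 34.3, 118.3, 84.0, 35.7, 37.8, 52.5, 119.7, 57.4, 66.5, 36.4, 77.7, 21.0, 30.1, 65.1.
Season total = 1081.5 DD.
Complete generations = ⌊1081.5 / 450⌋ = 2.

2 generations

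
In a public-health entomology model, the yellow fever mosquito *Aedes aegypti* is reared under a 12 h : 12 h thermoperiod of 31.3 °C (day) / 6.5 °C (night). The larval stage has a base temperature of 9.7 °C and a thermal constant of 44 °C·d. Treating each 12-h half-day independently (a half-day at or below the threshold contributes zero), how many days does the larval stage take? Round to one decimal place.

4.1 days

Day half: max(0, 31.3 − 9.7) × 0.5 = 21.6 × 0.5 = 10.80 DD.
Night half: max(0, 6.5 − 9.7) × 0.5 = 0.0 × 0.5 = 0.00 DD.
Per 24 h: 10.80 DD/day.
Duration = 44 / 10.80 = 4.074 ≈ 4.1 days.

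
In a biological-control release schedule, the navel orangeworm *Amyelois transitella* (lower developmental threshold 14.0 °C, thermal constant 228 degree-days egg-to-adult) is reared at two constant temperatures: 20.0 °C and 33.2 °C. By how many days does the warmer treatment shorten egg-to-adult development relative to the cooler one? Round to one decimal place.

26.1 days

At 20.0 °C: 228 / (20.0 − 14.0) = 228 / 6.0 = 38.000 d.
At 33.2 °C: 228 / (33.2 − 14.0) = 228 / 19.2 = 11.875 d.
Difference = |38.000 − 11.875| = 26.125 ≈ 26.1 days.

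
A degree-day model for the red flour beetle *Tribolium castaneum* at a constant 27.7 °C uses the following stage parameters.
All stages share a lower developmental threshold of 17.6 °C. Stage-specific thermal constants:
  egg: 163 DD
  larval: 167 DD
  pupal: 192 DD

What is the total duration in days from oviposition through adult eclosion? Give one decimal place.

51.7 days

Daily accumulation at 27.7 °C = 27.7 − 17.6 = 10.1 DD/day.
Total K = 163 + 167 + 192 = 522 DD.
Total duration = 522 / 10.1 = 51.683 ≈ 51.7 days.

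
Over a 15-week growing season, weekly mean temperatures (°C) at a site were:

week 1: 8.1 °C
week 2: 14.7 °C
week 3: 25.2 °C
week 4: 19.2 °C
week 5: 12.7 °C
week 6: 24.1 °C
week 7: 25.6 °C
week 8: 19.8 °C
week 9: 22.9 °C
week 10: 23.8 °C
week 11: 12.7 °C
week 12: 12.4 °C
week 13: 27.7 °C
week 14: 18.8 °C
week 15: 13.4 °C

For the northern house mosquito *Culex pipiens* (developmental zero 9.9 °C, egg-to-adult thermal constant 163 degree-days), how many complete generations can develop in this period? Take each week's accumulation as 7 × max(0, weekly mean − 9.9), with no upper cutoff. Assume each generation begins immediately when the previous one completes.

5 generations

Weekly DD (7 × max(0, T̄ − 9.9)): 0.0, 33.6, 107.1, 65.1, 19.6, 99.4, 109.9, 69.3, 91.0, 97.3, 19.6, 17.5, 124.6, 62.3, 24.5.
Season total = 940.8 DD.
Complete generations = ⌊940.8 / 163⌋ = 5.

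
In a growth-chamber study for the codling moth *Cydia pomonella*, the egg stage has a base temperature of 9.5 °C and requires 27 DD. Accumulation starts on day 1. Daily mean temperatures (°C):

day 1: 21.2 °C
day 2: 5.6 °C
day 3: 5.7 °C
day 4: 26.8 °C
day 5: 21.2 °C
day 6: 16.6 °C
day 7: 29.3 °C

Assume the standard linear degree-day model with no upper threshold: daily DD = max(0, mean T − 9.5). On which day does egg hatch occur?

Daily DD above 9.5 °C: 11.7, 0.0, 0.0, 17.3, 11.7, 7.1, 19.8.
Cumulative: 11.7, 11.7, 11.7, 29.0, 40.7, 47.8, 67.6.
The total first reaches 27 DD on day 4.

day 4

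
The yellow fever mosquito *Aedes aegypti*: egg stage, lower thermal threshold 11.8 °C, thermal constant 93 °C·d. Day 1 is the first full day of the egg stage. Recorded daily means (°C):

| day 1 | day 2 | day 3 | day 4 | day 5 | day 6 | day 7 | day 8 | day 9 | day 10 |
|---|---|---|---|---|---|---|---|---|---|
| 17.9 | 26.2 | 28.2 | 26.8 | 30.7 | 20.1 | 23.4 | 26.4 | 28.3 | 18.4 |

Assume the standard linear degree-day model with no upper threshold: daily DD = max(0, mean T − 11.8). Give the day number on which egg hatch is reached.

day 8

Daily DD above 11.8 °C: 6.1, 14.4, 16.4, 15.0, 18.9, 8.3, 11.6, 14.6, 16.5, 6.6.
Cumulative: 6.1, 20.5, 36.9, 51.9, 70.8, 79.1, 90.7, 105.3, 121.8, 128.4.
The total first reaches 93 DD on day 8.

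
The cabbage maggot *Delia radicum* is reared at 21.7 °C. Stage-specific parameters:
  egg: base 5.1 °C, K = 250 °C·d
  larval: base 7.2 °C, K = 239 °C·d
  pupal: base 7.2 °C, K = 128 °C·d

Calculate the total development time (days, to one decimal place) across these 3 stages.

40.4 days

egg: 250 / (21.7 − 5.1) = 250 / 16.6 = 15.060 d.
larval: 239 / (21.7 − 7.2) = 239 / 14.5 = 16.483 d.
pupal: 128 / (21.7 − 7.2) = 128 / 14.5 = 8.828 d.
Sum = 40.371 ≈ 40.4 days.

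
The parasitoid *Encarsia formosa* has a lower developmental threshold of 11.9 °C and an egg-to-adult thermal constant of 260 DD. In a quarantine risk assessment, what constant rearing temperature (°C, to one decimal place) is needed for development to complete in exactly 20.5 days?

Required daily accumulation = 260 / 20.5 = 12.683 DD/day.
T = T_base + 12.683 = 11.9 + 12.683 = 24.583 ≈ 24.6 °C.

24.6 °C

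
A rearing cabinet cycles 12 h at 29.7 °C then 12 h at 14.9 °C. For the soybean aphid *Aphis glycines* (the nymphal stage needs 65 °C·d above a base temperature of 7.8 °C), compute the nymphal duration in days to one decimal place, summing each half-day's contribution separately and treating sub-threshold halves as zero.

4.5 days

Day half: max(0, 29.7 − 7.8) × 0.5 = 21.9 × 0.5 = 10.95 DD.
Night half: max(0, 14.9 − 7.8) × 0.5 = 7.1 × 0.5 = 3.55 DD.
Per 24 h: 14.50 DD/day.
Duration = 65 / 14.50 = 4.483 ≈ 4.5 days.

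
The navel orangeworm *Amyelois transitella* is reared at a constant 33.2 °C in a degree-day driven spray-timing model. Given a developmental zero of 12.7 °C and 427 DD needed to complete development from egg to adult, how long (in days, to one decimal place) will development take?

20.8 days

Daily accumulation = 33.2 − 12.7 = 20.5 DD/day.
Duration = 427 / 20.5 = 20.829 ≈ 20.8 days.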